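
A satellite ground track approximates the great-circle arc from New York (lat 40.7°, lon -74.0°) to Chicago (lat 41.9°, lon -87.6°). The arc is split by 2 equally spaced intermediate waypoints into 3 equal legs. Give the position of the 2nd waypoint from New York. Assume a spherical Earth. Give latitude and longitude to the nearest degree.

≈ lat 42°, lon -83°

Convert each endpoint to a unit vector on the sphere (x = cos φ cos λ, y = cos φ sin λ, z = sin φ).
The central angle between the endpoints is δ = arccos(p₁·p₂) ≈ 0.179 rad (10.3°).
Interpolate at f = 2/3 with slerp weights a = sin((1−f)δ)/sin δ ≈ 0.335, b = sin(fδ)/sin δ ≈ 0.669.
p = a·p₁ + b·p₂ ≈ (0.091, -0.741, 0.665); φ = arcsin(p_z) ≈ 41.68°, λ = atan2(p_y, p_x) ≈ -83.01°.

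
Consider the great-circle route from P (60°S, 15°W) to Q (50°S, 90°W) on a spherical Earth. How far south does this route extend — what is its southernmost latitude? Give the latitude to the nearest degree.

≈ 62°S

The great circle lies in the plane with unit normal n̂ = (p₁ × p₂)/|p₁ × p₂|.
Here n̂_z ≈ -0.467; the vertex latitude is φ_max = arccos|n̂_z| ≈ 62.2°.
Check via Clairaut: cos φ_max = |cos φ₁| · sin C = cos(60.0°)·sin(111.0°) ≈ 0.467, again giving ≈ 62.2°.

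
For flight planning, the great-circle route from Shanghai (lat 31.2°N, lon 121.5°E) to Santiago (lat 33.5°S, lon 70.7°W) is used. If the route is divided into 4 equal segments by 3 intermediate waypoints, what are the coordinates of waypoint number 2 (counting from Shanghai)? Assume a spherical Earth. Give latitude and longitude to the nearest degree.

Convert each endpoint to a unit vector on the sphere (x = cos φ cos λ, y = cos φ sin λ, z = sin φ).
The central angle between the endpoints is δ = arccos(p₁·p₂) ≈ 2.957 rad (169.4°).
Interpolate at f = 2/4 with slerp weights a = sin((1−f)δ)/sin δ ≈ 5.437, b = sin(fδ)/sin δ ≈ 5.437.
p = a·p₁ + b·p₂ ≈ (-0.931, -0.314, -0.184); φ = arcsin(p_z) ≈ -10.62°, λ = atan2(p_y, p_x) ≈ -161.38°.

≈ lat 11°S, lon 161°W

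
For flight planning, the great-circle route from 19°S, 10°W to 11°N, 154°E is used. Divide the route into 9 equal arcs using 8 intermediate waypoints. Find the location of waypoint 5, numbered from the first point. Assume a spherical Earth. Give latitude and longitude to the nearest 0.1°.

Convert each endpoint to a unit vector on the sphere (x = cos φ cos λ, y = cos φ sin λ, z = sin φ).
The central angle between the endpoints is δ = arccos(p₁·p₂) ≈ 2.838 rad (162.6°).
Interpolate at f = 5/9 with slerp weights a = sin((1−f)δ)/sin δ ≈ 3.188, b = sin(fδ)/sin δ ≈ 3.347.
p = a·p₁ + b·p₂ ≈ (0.016, 0.917, -0.399); φ = arcsin(p_z) ≈ -23.53°, λ = atan2(p_y, p_x) ≈ 89.02°.

≈ 23.5°S, 89.0°E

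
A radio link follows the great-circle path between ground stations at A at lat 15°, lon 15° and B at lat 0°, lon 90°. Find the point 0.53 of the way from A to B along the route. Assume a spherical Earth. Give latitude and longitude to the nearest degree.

≈ lat 9°, lon 56°

The haversine formula gives a central angle δ ≈ 1.318 rad (75.5°) between the endpoints.
Interpolate at f = 0.53 with slerp weights a = sin((1−f)δ)/sin δ ≈ 0.600, b = sin(fδ)/sin δ ≈ 0.664.
p = a·p₁ + b·p₂ ≈ (0.560, 0.814, 0.155); φ = arcsin(p_z) ≈ 8.93°, λ = atan2(p_y, p_x) ≈ 55.50°.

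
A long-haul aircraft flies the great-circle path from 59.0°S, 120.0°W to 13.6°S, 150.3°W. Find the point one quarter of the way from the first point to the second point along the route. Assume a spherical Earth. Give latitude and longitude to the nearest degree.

From cos δ = sin φ₁ sin φ₂ + cos φ₁ cos φ₂ cos Δλ, the central angle is δ ≈ 0.884 rad (50.7°).
Interpolate at f = 1/4 with slerp weights a = sin((1−f)δ)/sin δ ≈ 0.796, b = sin(fδ)/sin δ ≈ 0.284.
p = a·p₁ + b·p₂ ≈ (-0.444, -0.492, -0.749); φ = arcsin(p_z) ≈ -48.50°, λ = atan2(p_y, p_x) ≈ -132.11°.

≈ 48°S, 132°W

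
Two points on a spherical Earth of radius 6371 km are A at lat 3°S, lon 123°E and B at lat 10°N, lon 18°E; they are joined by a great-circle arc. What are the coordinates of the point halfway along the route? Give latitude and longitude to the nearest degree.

≈ lat 6°N, lon 71°E

From cos δ = sin φ₁ sin φ₂ + cos φ₁ cos φ₂ cos Δλ, the central angle is δ ≈ 1.838 rad (105.3°).
Interpolate at f = 1/2 with slerp weights a = sin((1−f)δ)/sin δ ≈ 0.824, b = sin(fδ)/sin δ ≈ 0.824.
p = a·p₁ + b·p₂ ≈ (0.324, 0.941, 0.100); φ = arcsin(p_z) ≈ 5.74°, λ = atan2(p_y, p_x) ≈ 71.02°.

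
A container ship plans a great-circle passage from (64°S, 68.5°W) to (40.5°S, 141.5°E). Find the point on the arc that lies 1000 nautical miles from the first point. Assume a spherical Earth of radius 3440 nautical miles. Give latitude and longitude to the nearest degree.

≈ (78°S, 100°W)

Convert each endpoint to a unit vector on the sphere (x = cos φ cos λ, y = cos φ sin λ, z = sin φ).
The central angle between the endpoints is δ = arccos(p₁·p₂) ≈ 1.271 rad (72.8°). The total great-circle distance is δ·R ≈ 1.271 × 3440 ≈ 4373 nmi, so the target fraction is f = 1000/4373 ≈ 0.229.
Interpolate at f ≈ 0.229 with slerp weights a = sin((1−f)δ)/sin δ ≈ 0.870, b = sin(fδ)/sin δ ≈ 0.300.
p = a·p₁ + b·p₂ ≈ (-0.039, -0.213, -0.976); φ = arcsin(p_z) ≈ -77.52°, λ = atan2(p_y, p_x) ≈ -100.34°.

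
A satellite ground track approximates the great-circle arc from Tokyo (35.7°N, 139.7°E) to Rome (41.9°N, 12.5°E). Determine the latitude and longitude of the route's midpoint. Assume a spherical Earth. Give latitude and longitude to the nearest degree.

Convert each endpoint to a unit vector on the sphere (x = cos φ cos λ, y = cos φ sin λ, z = sin φ).
The central angle between the endpoints is δ = arccos(p₁·p₂) ≈ 1.547 rad (88.6°).
Interpolate at f = 1/2 with slerp weights a = sin((1−f)δ)/sin δ ≈ 0.699, b = sin(fδ)/sin δ ≈ 0.699.
p = a·p₁ + b·p₂ ≈ (0.075, 0.480, 0.874); φ = arcsin(p_z) ≈ 60.96°, λ = atan2(p_y, p_x) ≈ 81.11°.

≈ (61°N, 81°E)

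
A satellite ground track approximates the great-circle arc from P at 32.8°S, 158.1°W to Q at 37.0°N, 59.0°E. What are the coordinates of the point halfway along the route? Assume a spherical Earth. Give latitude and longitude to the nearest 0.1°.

≈ 6.6°N, 134.8°E

Convert each endpoint to a unit vector on the sphere (x = cos φ cos λ, y = cos φ sin λ, z = sin φ).
The central angle between the endpoints is δ = arccos(p₁·p₂) ≈ 2.609 rad (149.5°).
Interpolate at f = 1/2 with slerp weights a = sin((1−f)δ)/sin δ ≈ 1.900, b = sin(fδ)/sin δ ≈ 1.900.
p = a·p₁ + b·p₂ ≈ (-0.700, 0.705, 0.114); φ = arcsin(p_z) ≈ 6.56°, λ = atan2(p_y, p_x) ≈ 134.81°.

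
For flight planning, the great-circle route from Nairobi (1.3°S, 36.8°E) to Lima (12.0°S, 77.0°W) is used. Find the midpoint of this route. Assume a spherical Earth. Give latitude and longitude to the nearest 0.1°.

The haversine formula gives a central angle δ ≈ 1.971 rad (112.9°) between the endpoints.
Interpolate at f = 1/2 with slerp weights a = sin((1−f)δ)/sin δ ≈ 0.905, b = sin(fδ)/sin δ ≈ 0.905.
p = a·p₁ + b·p₂ ≈ (0.924, -0.321, -0.209); φ = arcsin(p_z) ≈ -12.05°, λ = atan2(p_y, p_x) ≈ -19.14°.

≈ 12.0°S, 19.1°W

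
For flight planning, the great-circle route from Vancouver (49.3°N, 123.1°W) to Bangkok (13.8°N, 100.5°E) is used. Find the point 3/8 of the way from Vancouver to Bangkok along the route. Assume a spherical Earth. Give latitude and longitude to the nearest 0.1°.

≈ (61.9°N, 165.8°E)

The haversine formula gives a central angle δ ≈ 1.852 rad (106.1°) between the endpoints.
Interpolate at f = 3/8 with slerp weights a = sin((1−f)δ)/sin δ ≈ 0.953, b = sin(fδ)/sin δ ≈ 0.666.
p = a·p₁ + b·p₂ ≈ (-0.457, 0.115, 0.882); φ = arcsin(p_z) ≈ 61.85°, λ = atan2(p_y, p_x) ≈ 165.84°.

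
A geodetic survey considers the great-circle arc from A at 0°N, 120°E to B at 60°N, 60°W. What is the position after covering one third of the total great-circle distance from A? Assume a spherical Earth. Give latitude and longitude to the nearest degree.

≈ 40°N, 120°E

Convert each endpoint to a unit vector on the sphere (x = cos φ cos λ, y = cos φ sin λ, z = sin φ).
The central angle between the endpoints is δ = arccos(p₁·p₂) ≈ 2.094 rad (120.0°).
Interpolate at f = 1/3 with slerp weights a = sin((1−f)δ)/sin δ ≈ 1.137, b = sin(fδ)/sin δ ≈ 0.742.
p = a·p₁ + b·p₂ ≈ (-0.383, 0.663, 0.643); φ = arcsin(p_z) ≈ 40.00°, λ = atan2(p_y, p_x) ≈ 120.00°.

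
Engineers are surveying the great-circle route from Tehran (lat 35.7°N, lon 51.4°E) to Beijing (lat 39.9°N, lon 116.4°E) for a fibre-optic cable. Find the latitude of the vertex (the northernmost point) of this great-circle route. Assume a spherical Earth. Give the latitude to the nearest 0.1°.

≈ 42.9°N

The great circle lies in the plane with unit normal n̂ = (p₁ × p₂)/|p₁ × p₂|.
Here n̂_z ≈ +0.733; the vertex latitude is φ_max = arccos|n̂_z| ≈ 42.9°.
Check via Clairaut: cos φ_max = |cos φ₁| · sin C = cos(35.7°)·sin(64.5°) ≈ 0.733, again giving ≈ 42.9°.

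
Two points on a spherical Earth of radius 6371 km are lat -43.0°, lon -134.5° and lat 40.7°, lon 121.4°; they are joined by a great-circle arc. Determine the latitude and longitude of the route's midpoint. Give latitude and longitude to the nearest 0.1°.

The haversine formula gives a central angle δ ≈ 2.189 rad (125.4°) between the endpoints.
Interpolate at f = 1/2 with slerp weights a = sin((1−f)δ)/sin δ ≈ 1.091, b = sin(fδ)/sin δ ≈ 1.091.
p = a·p₁ + b·p₂ ≈ (-0.990, 0.137, -0.033); φ = arcsin(p_z) ≈ -1.87°, λ = atan2(p_y, p_x) ≈ 172.13°.

≈ lat -1.9°, lon 172.1°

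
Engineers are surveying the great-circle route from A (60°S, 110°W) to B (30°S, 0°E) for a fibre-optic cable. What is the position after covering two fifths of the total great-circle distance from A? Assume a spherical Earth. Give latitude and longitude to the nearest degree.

Write both endpoints as unit vectors p₁, p₂ with components (cos φ cos λ, cos φ sin λ, sin φ).
The central angle between the endpoints is δ = arccos(p₁·p₂) ≈ 1.282 rad (73.4°).
Interpolate at f = 2/5 with slerp weights a = sin((1−f)δ)/sin δ ≈ 0.726, b = sin(fδ)/sin δ ≈ 0.512.
p = a·p₁ + b·p₂ ≈ (0.319, -0.341, -0.884); φ = arcsin(p_z) ≈ -62.16°, λ = atan2(p_y, p_x) ≈ -46.89°.

≈ (62°S, 47°W)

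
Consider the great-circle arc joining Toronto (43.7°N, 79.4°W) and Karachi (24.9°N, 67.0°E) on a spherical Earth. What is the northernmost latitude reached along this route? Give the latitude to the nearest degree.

≈ 68°N

The great circle lies in the plane with unit normal n̂ = (p₁ × p₂)/|p₁ × p₂|.
Here n̂_z ≈ +0.375; the vertex latitude is φ_max = arccos|n̂_z| ≈ 68.0°.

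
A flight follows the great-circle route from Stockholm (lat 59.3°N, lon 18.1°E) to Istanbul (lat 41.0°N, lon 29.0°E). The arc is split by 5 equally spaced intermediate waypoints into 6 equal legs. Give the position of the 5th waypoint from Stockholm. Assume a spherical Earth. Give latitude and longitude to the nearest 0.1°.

Write both endpoints as unit vectors p₁, p₂ with components (cos φ cos λ, cos φ sin λ, sin φ).
The central angle between the endpoints is δ = arccos(p₁·p₂) ≈ 0.341 rad (19.5°).
Interpolate at f = 5/6 with slerp weights a = sin((1−f)δ)/sin δ ≈ 0.170, b = sin(fδ)/sin δ ≈ 0.838.
p = a·p₁ + b·p₂ ≈ (0.636, 0.334, 0.696); φ = arcsin(p_z) ≈ 44.11°, λ = atan2(p_y, p_x) ≈ 27.69°.

≈ lat 44.1°N, lon 27.7°E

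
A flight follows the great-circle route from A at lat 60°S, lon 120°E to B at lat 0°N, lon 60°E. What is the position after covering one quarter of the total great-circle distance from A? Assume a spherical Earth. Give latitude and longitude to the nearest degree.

≈ lat 48°S, lon 94°E

Write both endpoints as unit vectors p₁, p₂ with components (cos φ cos λ, cos φ sin λ, sin φ).
The central angle between the endpoints is δ = arccos(p₁·p₂) ≈ 1.318 rad (75.5°).
Interpolate at f = 1/4 with slerp weights a = sin((1−f)δ)/sin δ ≈ 0.863, b = sin(fδ)/sin δ ≈ 0.334.
p = a·p₁ + b·p₂ ≈ (-0.049, 0.663, -0.747); φ = arcsin(p_z) ≈ -48.34°, λ = atan2(p_y, p_x) ≈ 94.19°.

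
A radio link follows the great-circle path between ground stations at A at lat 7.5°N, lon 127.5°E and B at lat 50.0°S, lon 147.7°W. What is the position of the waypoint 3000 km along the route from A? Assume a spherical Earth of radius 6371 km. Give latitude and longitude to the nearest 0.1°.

Write both endpoints as unit vectors p₁, p₂ with components (cos φ cos λ, cos φ sin λ, sin φ).
The central angle between the endpoints is δ = arccos(p₁·p₂) ≈ 1.613 rad (92.4°). The total great-circle distance is δ·R ≈ 1.613 × 6371 ≈ 10277 km, so the target fraction is f = 3000/10277 ≈ 0.292.
Interpolate at f ≈ 0.292 with slerp weights a = sin((1−f)δ)/sin δ ≈ 0.910, b = sin(fδ)/sin δ ≈ 0.454.
p = a·p₁ + b·p₂ ≈ (-0.796, 0.560, -0.229); φ = arcsin(p_z) ≈ -13.24°, λ = atan2(p_y, p_x) ≈ 144.87°.

≈ lat 13.2°S, lon 144.9°E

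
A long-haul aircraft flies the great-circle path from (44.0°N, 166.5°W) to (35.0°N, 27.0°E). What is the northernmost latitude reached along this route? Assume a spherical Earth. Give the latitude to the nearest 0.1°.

The great circle lies in the plane with unit normal n̂ = (p₁ × p₂)/|p₁ × p₂|.
Here n̂_z ≈ -0.140; the vertex latitude is φ_max = arccos|n̂_z| ≈ 82.0°.
Check via Clairaut: cos φ_max = |cos φ₁| · sin C = cos(44.0°)·sin(11.2°) ≈ 0.140, again giving ≈ 82.0°.

≈ 82.0°N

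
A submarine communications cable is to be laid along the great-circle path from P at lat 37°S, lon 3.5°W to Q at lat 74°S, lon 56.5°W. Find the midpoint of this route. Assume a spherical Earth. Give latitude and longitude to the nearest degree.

The haversine formula gives a central angle δ ≈ 0.780 rad (44.7°) between the endpoints.
Interpolate at f = 1/2 with slerp weights a = sin((1−f)δ)/sin δ ≈ 0.541, b = sin(fδ)/sin δ ≈ 0.541.
p = a·p₁ + b·p₂ ≈ (0.513, -0.151, -0.845); φ = arcsin(p_z) ≈ -57.67°, λ = atan2(p_y, p_x) ≈ -16.36°.

≈ lat 58°S, lon 16°W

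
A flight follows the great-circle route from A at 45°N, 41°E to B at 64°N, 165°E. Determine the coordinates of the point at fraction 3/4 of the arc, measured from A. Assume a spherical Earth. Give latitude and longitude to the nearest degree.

From cos δ = sin φ₁ sin φ₂ + cos φ₁ cos φ₂ cos Δλ, the central angle is δ ≈ 1.090 rad (62.5°).
Interpolate at f = 3/4 with slerp weights a = sin((1−f)δ)/sin δ ≈ 0.304, b = sin(fδ)/sin δ ≈ 0.823.
p = a·p₁ + b·p₂ ≈ (-0.186, 0.234, 0.954); φ = arcsin(p_z) ≈ 72.58°, λ = atan2(p_y, p_x) ≈ 128.51°.

≈ 73°N, 129°E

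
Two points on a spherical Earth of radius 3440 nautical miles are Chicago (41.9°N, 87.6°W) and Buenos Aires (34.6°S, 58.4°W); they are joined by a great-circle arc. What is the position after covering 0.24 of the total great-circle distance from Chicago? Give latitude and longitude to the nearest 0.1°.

≈ 23.8°N, 79.1°W

Write both endpoints as unit vectors p₁, p₂ with components (cos φ cos λ, cos φ sin λ, sin φ).
The central angle between the endpoints is δ = arccos(p₁·p₂) ≈ 1.415 rad (81.0°).
Interpolate at f = 0.24 with slerp weights a = sin((1−f)δ)/sin δ ≈ 0.890, b = sin(fδ)/sin δ ≈ 0.337.
p = a·p₁ + b·p₂ ≈ (0.173, -0.899, 0.403); φ = arcsin(p_z) ≈ 23.78°, λ = atan2(p_y, p_x) ≈ -79.09°.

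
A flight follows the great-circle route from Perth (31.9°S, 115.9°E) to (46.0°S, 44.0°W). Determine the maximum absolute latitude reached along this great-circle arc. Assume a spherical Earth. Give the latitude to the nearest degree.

≈ 78°S

The great circle lies in the plane with unit normal n̂ = (p₁ × p₂)/|p₁ × p₂|.
Here n̂_z ≈ -0.206; the vertex latitude is φ_max = arccos|n̂_z| ≈ 78.1°.
Check via Clairaut: cos φ_max = |cos φ₁| · sin C = cos(31.9°)·sin(166.0°) ≈ 0.206, again giving ≈ 78.1°.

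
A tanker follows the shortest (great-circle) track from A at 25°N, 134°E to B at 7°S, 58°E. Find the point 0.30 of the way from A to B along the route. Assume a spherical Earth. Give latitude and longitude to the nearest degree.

≈ 18°N, 109°E

The haversine formula gives a central angle δ ≈ 1.404 rad (80.4°) between the endpoints.
Interpolate at f = 0.30 with slerp weights a = sin((1−f)δ)/sin δ ≈ 0.844, b = sin(fδ)/sin δ ≈ 0.415.
p = a·p₁ + b·p₂ ≈ (-0.313, 0.899, 0.306); φ = arcsin(p_z) ≈ 17.82°, λ = atan2(p_y, p_x) ≈ 109.20°.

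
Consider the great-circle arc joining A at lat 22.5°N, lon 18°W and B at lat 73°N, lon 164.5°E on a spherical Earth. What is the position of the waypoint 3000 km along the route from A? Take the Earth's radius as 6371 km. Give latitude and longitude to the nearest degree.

≈ lat 49°N, lon 19°W

The haversine formula gives a central angle δ ≈ 1.475 rad (84.5°) between the endpoints. The total great-circle distance is δ·R ≈ 1.475 × 6371 ≈ 9394 km, so the target fraction is f = 3000/9394 ≈ 0.319.
Interpolate at f ≈ 0.319 with slerp weights a = sin((1−f)δ)/sin δ ≈ 0.847, b = sin(fδ)/sin δ ≈ 0.456.
p = a·p₁ + b·p₂ ≈ (0.616, -0.206, 0.760); φ = arcsin(p_z) ≈ 49.48°, λ = atan2(p_y, p_x) ≈ -18.51°.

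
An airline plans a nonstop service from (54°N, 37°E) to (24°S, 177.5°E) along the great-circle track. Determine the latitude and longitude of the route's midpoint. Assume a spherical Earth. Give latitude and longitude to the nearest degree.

≈ (34°N, 138°E)

The haversine formula gives a central angle δ ≈ 2.409 rad (138.0°) between the endpoints.
Interpolate at f = 1/2 with slerp weights a = sin((1−f)δ)/sin δ ≈ 1.396, b = sin(fδ)/sin δ ≈ 1.396.
p = a·p₁ + b·p₂ ≈ (-0.619, 0.549, 0.562); φ = arcsin(p_z) ≈ 34.16°, λ = atan2(p_y, p_x) ≈ 138.40°.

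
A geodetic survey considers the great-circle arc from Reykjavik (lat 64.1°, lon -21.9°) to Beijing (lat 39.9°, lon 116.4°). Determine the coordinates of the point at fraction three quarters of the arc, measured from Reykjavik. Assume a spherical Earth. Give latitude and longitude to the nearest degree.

Write both endpoints as unit vectors p₁, p₂ with components (cos φ cos λ, cos φ sin λ, sin φ).
The central angle between the endpoints is δ = arccos(p₁·p₂) ≈ 1.238 rad (70.9°).
Interpolate at f = 3/4 with slerp weights a = sin((1−f)δ)/sin δ ≈ 0.322, b = sin(fδ)/sin δ ≈ 0.847.
p = a·p₁ + b·p₂ ≈ (-0.158, 0.530, 0.833); φ = arcsin(p_z) ≈ 56.44°, λ = atan2(p_y, p_x) ≈ 106.65°.

≈ lat 56°, lon 107°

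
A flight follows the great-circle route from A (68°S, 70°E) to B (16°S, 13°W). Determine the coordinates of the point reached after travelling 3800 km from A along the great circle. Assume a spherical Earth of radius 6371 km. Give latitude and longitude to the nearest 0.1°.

Convert each endpoint to a unit vector on the sphere (x = cos φ cos λ, y = cos φ sin λ, z = sin φ).
The central angle between the endpoints is δ = arccos(p₁·p₂) ≈ 1.267 rad (72.6°). The total great-circle distance is δ·R ≈ 1.267 × 6371 ≈ 8070 km, so the target fraction is f = 3800/8070 ≈ 0.471.
Interpolate at f ≈ 0.471 with slerp weights a = sin((1−f)δ)/sin δ ≈ 0.651, b = sin(fδ)/sin δ ≈ 0.589.
p = a·p₁ + b·p₂ ≈ (0.635, 0.102, -0.766); φ = arcsin(p_z) ≈ -49.99°, λ = atan2(p_y, p_x) ≈ 9.12°.

≈ (50.0°S, 9.1°E)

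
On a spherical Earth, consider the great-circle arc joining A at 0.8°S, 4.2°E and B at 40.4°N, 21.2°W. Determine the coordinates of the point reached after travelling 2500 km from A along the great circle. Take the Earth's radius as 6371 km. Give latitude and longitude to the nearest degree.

The haversine formula gives a central angle δ ≈ 0.825 rad (47.2°) between the endpoints. The total great-circle distance is δ·R ≈ 0.825 × 6371 ≈ 5254 km, so the target fraction is f = 2500/5254 ≈ 0.476.
Interpolate at f ≈ 0.476 with slerp weights a = sin((1−f)δ)/sin δ ≈ 0.570, b = sin(fδ)/sin δ ≈ 0.521.
p = a·p₁ + b·p₂ ≈ (0.939, -0.102, 0.330); φ = arcsin(p_z) ≈ 19.24°, λ = atan2(p_y, p_x) ≈ -6.18°.

≈ 19°N, 6°W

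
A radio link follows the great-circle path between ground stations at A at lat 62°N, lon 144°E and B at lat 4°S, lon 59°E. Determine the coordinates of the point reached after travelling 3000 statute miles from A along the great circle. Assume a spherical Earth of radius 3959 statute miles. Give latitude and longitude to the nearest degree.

≈ lat 37°N, lon 85°E

Write both endpoints as unit vectors p₁, p₂ with components (cos φ cos λ, cos φ sin λ, sin φ).
The central angle between the endpoints is δ = arccos(p₁·p₂) ≈ 1.592 rad (91.2°). The total great-circle distance is δ·R ≈ 1.592 × 3959 ≈ 6301 mi, so the target fraction is f = 3000/6301 ≈ 0.476.
Interpolate at f ≈ 0.476 with slerp weights a = sin((1−f)δ)/sin δ ≈ 0.741, b = sin(fδ)/sin δ ≈ 0.687.
p = a·p₁ + b·p₂ ≈ (0.072, 0.792, 0.606); φ = arcsin(p_z) ≈ 37.30°, λ = atan2(p_y, p_x) ≈ 84.81°.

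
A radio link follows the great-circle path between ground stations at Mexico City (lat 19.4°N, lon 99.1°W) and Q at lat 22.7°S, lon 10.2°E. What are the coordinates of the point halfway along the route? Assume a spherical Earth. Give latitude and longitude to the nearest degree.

Convert each endpoint to a unit vector on the sphere (x = cos φ cos λ, y = cos φ sin λ, z = sin φ).
The central angle between the endpoints is δ = arccos(p₁·p₂) ≈ 2.000 rad (114.6°).
Interpolate at f = 1/2 with slerp weights a = sin((1−f)δ)/sin δ ≈ 0.925, b = sin(fδ)/sin δ ≈ 0.925.
p = a·p₁ + b·p₂ ≈ (0.702, -0.710, -0.050); φ = arcsin(p_z) ≈ -2.85°, λ = atan2(p_y, p_x) ≈ -45.35°.

≈ lat 3°S, lon 45°W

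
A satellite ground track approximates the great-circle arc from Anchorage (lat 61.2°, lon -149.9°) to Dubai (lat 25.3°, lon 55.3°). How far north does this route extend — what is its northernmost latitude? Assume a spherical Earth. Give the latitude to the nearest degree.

The great circle lies in the plane with unit normal n̂ = (p₁ × p₂)/|p₁ × p₂|.
Here n̂_z ≈ -0.185; the vertex latitude is φ_max = arccos|n̂_z| ≈ 79.3°.
Check via Clairaut: cos φ_max = |cos φ₁| · sin C = cos(61.2°)·sin(22.6°) ≈ 0.185, again giving ≈ 79.3°.

≈ 79°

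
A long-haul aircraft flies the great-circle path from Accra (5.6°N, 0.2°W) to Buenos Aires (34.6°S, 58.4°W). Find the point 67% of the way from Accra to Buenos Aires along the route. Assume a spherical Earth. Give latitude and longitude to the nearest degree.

≈ 23°S, 36°W

Convert each endpoint to a unit vector on the sphere (x = cos φ cos λ, y = cos φ sin λ, z = sin φ).
The central angle between the endpoints is δ = arccos(p₁·p₂) ≈ 1.185 rad (67.9°).
Interpolate at f = 0.67 with slerp weights a = sin((1−f)δ)/sin δ ≈ 0.411, b = sin(fδ)/sin δ ≈ 0.770.
p = a·p₁ + b·p₂ ≈ (0.741, -0.541, -0.397); φ = arcsin(p_z) ≈ -23.39°, λ = atan2(p_y, p_x) ≈ -36.12°.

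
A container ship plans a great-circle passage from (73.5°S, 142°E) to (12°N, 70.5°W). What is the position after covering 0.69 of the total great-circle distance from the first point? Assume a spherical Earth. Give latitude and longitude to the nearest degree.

≈ (23°S, 77°W)

Write both endpoints as unit vectors p₁, p₂ with components (cos φ cos λ, cos φ sin λ, sin φ).
The central angle between the endpoints is δ = arccos(p₁·p₂) ≈ 2.019 rad (115.7°).
Interpolate at f = 0.69 with slerp weights a = sin((1−f)δ)/sin δ ≈ 0.650, b = sin(fδ)/sin δ ≈ 1.092.
p = a·p₁ + b·p₂ ≈ (0.211, -0.893, -0.396); φ = arcsin(p_z) ≈ -23.35°, λ = atan2(p_y, p_x) ≈ -76.70°.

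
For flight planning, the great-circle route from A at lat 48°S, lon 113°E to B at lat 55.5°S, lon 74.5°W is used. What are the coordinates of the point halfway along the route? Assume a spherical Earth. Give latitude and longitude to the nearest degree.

≈ lat 85°S, lon 148°E

Convert each endpoint to a unit vector on the sphere (x = cos φ cos λ, y = cos φ sin λ, z = sin φ).
The central angle between the endpoints is δ = arccos(p₁·p₂) ≈ 1.332 rad (76.3°).
Interpolate at f = 1/2 with slerp weights a = sin((1−f)δ)/sin δ ≈ 0.636, b = sin(fδ)/sin δ ≈ 0.636.
p = a·p₁ + b·p₂ ≈ (-0.070, 0.045, -0.997); φ = arcsin(p_z) ≈ -85.24°, λ = atan2(p_y, p_x) ≈ 147.50°.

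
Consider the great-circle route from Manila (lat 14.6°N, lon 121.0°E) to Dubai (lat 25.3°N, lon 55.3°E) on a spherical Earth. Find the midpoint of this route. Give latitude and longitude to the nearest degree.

≈ lat 23°N, lon 89°E

Convert each endpoint to a unit vector on the sphere (x = cos φ cos λ, y = cos φ sin λ, z = sin φ).
The central angle between the endpoints is δ = arccos(p₁·p₂) ≈ 1.084 rad (62.1°).
Interpolate at f = 1/2 with slerp weights a = sin((1−f)δ)/sin δ ≈ 0.584, b = sin(fδ)/sin δ ≈ 0.584.
p = a·p₁ + b·p₂ ≈ (0.009, 0.918, 0.397); φ = arcsin(p_z) ≈ 23.36°, λ = atan2(p_y, p_x) ≈ 89.41°.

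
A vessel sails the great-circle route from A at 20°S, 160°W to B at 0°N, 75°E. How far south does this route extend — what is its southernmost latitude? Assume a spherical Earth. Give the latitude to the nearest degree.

The great circle lies in the plane with unit normal n̂ = (p₁ × p₂)/|p₁ × p₂|.
Here n̂_z ≈ -0.914; the vertex latitude is φ_max = arccos|n̂_z| ≈ 24.0°.
Check via Clairaut: cos φ_max = |cos φ₁| · sin C = cos(20.0°)·sin(103.5°) ≈ 0.914, again giving ≈ 24.0°.

≈ 24°S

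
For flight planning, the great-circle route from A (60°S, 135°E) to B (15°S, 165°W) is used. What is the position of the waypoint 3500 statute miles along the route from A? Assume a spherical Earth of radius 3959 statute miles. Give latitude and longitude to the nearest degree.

Convert each endpoint to a unit vector on the sphere (x = cos φ cos λ, y = cos φ sin λ, z = sin φ).
The central angle between the endpoints is δ = arccos(p₁·p₂) ≈ 1.086 rad (62.2°). The total great-circle distance is δ·R ≈ 1.086 × 3959 ≈ 4301 mi, so the target fraction is f = 3500/4301 ≈ 0.814.
Interpolate at f ≈ 0.814 with slerp weights a = sin((1−f)δ)/sin δ ≈ 0.227, b = sin(fδ)/sin δ ≈ 0.874.
p = a·p₁ + b·p₂ ≈ (-0.896, -0.138, -0.423); φ = arcsin(p_z) ≈ -25.02°, λ = atan2(p_y, p_x) ≈ -171.23°.

≈ (25°S, 171°W)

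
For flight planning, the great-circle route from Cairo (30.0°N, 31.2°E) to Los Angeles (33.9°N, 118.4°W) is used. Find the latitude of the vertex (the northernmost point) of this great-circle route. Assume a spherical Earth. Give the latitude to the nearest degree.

The great circle lies in the plane with unit normal n̂ = (p₁ × p₂)/|p₁ × p₂|.
Here n̂_z ≈ -0.387; the vertex latitude is φ_max = arccos|n̂_z| ≈ 67.2°.
Check via Clairaut: cos φ_max = |cos φ₁| · sin C = cos(30.0°)·sin(26.5°) ≈ 0.387, again giving ≈ 67.2°.

≈ 67°N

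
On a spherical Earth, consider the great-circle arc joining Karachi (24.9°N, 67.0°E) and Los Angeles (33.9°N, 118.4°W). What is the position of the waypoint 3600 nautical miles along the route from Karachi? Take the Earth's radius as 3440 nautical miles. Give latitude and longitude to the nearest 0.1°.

Convert each endpoint to a unit vector on the sphere (x = cos φ cos λ, y = cos φ sin λ, z = sin φ).
The central angle between the endpoints is δ = arccos(p₁·p₂) ≈ 2.111 rad (121.0°). The total great-circle distance is δ·R ≈ 2.111 × 3440 ≈ 7263 nmi, so the target fraction is f = 3600/7263 ≈ 0.496.
Interpolate at f ≈ 0.496 with slerp weights a = sin((1−f)δ)/sin δ ≈ 1.020, b = sin(fδ)/sin δ ≈ 1.010.
p = a·p₁ + b·p₂ ≈ (-0.037, 0.115, 0.993); φ = arcsin(p_z) ≈ 83.08°, λ = atan2(p_y, p_x) ≈ 107.89°.

≈ 83.1°N, 107.9°E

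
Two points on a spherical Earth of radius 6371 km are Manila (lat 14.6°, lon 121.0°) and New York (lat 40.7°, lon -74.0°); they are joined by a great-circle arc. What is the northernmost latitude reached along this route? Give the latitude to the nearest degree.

The great circle lies in the plane with unit normal n̂ = (p₁ × p₂)/|p₁ × p₂|.
Here n̂_z ≈ +0.226; the vertex latitude is φ_max = arccos|n̂_z| ≈ 76.9°.

≈ 77°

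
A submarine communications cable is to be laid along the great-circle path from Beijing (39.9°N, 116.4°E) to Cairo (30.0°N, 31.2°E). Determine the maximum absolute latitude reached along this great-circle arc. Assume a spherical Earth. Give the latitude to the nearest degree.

The great circle lies in the plane with unit normal n̂ = (p₁ × p₂)/|p₁ × p₂|.
Here n̂_z ≈ -0.715; the vertex latitude is φ_max = arccos|n̂_z| ≈ 44.4°.
Check via Clairaut: cos φ_max = |cos φ₁| · sin C = cos(39.9°)·sin(68.7°) ≈ 0.715, again giving ≈ 44.4°.

≈ 44°N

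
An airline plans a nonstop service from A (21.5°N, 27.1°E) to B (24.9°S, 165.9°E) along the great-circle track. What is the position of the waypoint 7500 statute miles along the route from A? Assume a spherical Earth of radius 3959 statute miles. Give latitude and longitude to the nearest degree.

≈ (19°S, 130°E)

The haversine formula gives a central angle δ ≈ 2.480 rad (142.1°) between the endpoints. The total great-circle distance is δ·R ≈ 2.480 × 3959 ≈ 9820 mi, so the target fraction is f = 7500/9820 ≈ 0.764.
Interpolate at f ≈ 0.764 with slerp weights a = sin((1−f)δ)/sin δ ≈ 0.901, b = sin(fδ)/sin δ ≈ 1.544.
p = a·p₁ + b·p₂ ≈ (-0.612, 0.723, -0.320); φ = arcsin(p_z) ≈ -18.66°, λ = atan2(p_y, p_x) ≈ 130.26°.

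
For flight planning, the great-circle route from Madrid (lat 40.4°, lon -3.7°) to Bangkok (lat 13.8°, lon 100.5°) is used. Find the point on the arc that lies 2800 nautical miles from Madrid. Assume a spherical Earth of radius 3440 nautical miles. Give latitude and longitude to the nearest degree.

≈ lat 39°, lon 58°

Convert each endpoint to a unit vector on the sphere (x = cos φ cos λ, y = cos φ sin λ, z = sin φ).
The central angle between the endpoints is δ = arccos(p₁·p₂) ≈ 1.598 rad (91.5°). The total great-circle distance is δ·R ≈ 1.598 × 3440 ≈ 5496 nmi, so the target fraction is f = 2800/5496 ≈ 0.509.
Interpolate at f ≈ 0.509 with slerp weights a = sin((1−f)δ)/sin δ ≈ 0.706, b = sin(fδ)/sin δ ≈ 0.727.
p = a·p₁ + b·p₂ ≈ (0.408, 0.660, 0.631); φ = arcsin(p_z) ≈ 39.13°, λ = atan2(p_y, p_x) ≈ 58.27°.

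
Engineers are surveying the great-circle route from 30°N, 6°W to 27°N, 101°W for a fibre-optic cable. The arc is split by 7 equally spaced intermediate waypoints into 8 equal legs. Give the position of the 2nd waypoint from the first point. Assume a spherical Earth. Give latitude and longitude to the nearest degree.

Convert each endpoint to a unit vector on the sphere (x = cos φ cos λ, y = cos φ sin λ, z = sin φ).
The central angle between the endpoints is δ = arccos(p₁·p₂) ≈ 1.410 rad (80.8°).
Interpolate at f = 2/8 with slerp weights a = sin((1−f)δ)/sin δ ≈ 0.883, b = sin(fδ)/sin δ ≈ 0.350.
p = a·p₁ + b·p₂ ≈ (0.701, -0.386, 0.600); φ = arcsin(p_z) ≈ 36.88°, λ = atan2(p_y, p_x) ≈ -28.84°.

≈ 37°N, 29°W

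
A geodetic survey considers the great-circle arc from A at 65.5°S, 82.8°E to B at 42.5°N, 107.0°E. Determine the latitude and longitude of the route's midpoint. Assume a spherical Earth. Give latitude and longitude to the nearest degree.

≈ 12°S, 98°E

Convert each endpoint to a unit vector on the sphere (x = cos φ cos λ, y = cos φ sin λ, z = sin φ).
The central angle between the endpoints is δ = arccos(p₁·p₂) ≈ 1.913 rad (109.6°).
Interpolate at f = 1/2 with slerp weights a = sin((1−f)δ)/sin δ ≈ 0.868, b = sin(fδ)/sin δ ≈ 0.868.
p = a·p₁ + b·p₂ ≈ (-0.142, 0.969, -0.203); φ = arcsin(p_z) ≈ -11.73°, λ = atan2(p_y, p_x) ≈ 98.34°.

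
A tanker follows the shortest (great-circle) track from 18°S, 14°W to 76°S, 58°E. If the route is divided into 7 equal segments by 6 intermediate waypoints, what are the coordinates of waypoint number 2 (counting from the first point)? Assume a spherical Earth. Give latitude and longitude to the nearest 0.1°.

The haversine formula gives a central angle δ ≈ 1.191 rad (68.2°) between the endpoints.
Interpolate at f = 2/7 with slerp weights a = sin((1−f)δ)/sin δ ≈ 0.809, b = sin(fδ)/sin δ ≈ 0.359.
p = a·p₁ + b·p₂ ≈ (0.793, -0.113, -0.599); φ = arcsin(p_z) ≈ -36.78°, λ = atan2(p_y, p_x) ≈ -8.08°.

≈ 36.8°S, 8.1°W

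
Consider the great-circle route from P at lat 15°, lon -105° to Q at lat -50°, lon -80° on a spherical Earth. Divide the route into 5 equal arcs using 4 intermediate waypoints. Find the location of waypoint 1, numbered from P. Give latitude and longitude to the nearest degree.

Write both endpoints as unit vectors p₁, p₂ with components (cos φ cos λ, cos φ sin λ, sin φ).
The central angle between the endpoints is δ = arccos(p₁·p₂) ≈ 1.198 rad (68.6°).
Interpolate at f = 1/5 with slerp weights a = sin((1−f)δ)/sin δ ≈ 0.879, b = sin(fδ)/sin δ ≈ 0.255.
p = a·p₁ + b·p₂ ≈ (-0.191, -0.981, 0.032); φ = arcsin(p_z) ≈ 1.85°, λ = atan2(p_y, p_x) ≈ -101.03°.

≈ lat 2°, lon -101°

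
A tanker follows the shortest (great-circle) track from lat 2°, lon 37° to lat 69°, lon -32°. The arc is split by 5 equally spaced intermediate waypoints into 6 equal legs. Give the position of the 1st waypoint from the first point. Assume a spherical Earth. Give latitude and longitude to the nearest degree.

Convert each endpoint to a unit vector on the sphere (x = cos φ cos λ, y = cos φ sin λ, z = sin φ).
The central angle between the endpoints is δ = arccos(p₁·p₂) ≈ 1.409 rad (80.7°).
Interpolate at f = 1/6 with slerp weights a = sin((1−f)δ)/sin δ ≈ 0.935, b = sin(fδ)/sin δ ≈ 0.236.
p = a·p₁ + b·p₂ ≈ (0.818, 0.517, 0.253); φ = arcsin(p_z) ≈ 14.64°, λ = atan2(p_y, p_x) ≈ 32.32°.

≈ lat 15°, lon 32°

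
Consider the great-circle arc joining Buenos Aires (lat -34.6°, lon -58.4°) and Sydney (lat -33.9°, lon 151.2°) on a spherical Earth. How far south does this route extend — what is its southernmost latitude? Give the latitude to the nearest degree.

≈ -69°

The great circle lies in the plane with unit normal n̂ = (p₁ × p₂)/|p₁ × p₂|.
Here n̂_z ≈ -0.351; the vertex latitude is φ_max = arccos|n̂_z| ≈ 69.4°.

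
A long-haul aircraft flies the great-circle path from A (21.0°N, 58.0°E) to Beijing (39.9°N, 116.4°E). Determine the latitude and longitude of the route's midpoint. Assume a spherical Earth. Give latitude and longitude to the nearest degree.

Convert each endpoint to a unit vector on the sphere (x = cos φ cos λ, y = cos φ sin λ, z = sin φ).
The central angle between the endpoints is δ = arccos(p₁·p₂) ≈ 0.921 rad (52.8°).
Interpolate at f = 1/2 with slerp weights a = sin((1−f)δ)/sin δ ≈ 0.558, b = sin(fδ)/sin δ ≈ 0.558.
p = a·p₁ + b·p₂ ≈ (0.086, 0.825, 0.558); φ = arcsin(p_z) ≈ 33.92°, λ = atan2(p_y, p_x) ≈ 84.07°.

≈ (34°N, 84°E)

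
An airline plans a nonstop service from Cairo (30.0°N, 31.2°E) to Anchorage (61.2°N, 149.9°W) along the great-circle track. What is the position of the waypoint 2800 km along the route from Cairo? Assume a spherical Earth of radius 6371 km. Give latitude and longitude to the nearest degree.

≈ (55°N, 32°E)

Convert each endpoint to a unit vector on the sphere (x = cos φ cos λ, y = cos φ sin λ, z = sin φ).
The central angle between the endpoints is δ = arccos(p₁·p₂) ≈ 1.550 rad (88.8°). The total great-circle distance is δ·R ≈ 1.550 × 6371 ≈ 9874 km, so the target fraction is f = 2800/9874 ≈ 0.284.
Interpolate at f ≈ 0.284 with slerp weights a = sin((1−f)δ)/sin δ ≈ 0.896, b = sin(fδ)/sin δ ≈ 0.426.
p = a·p₁ + b·p₂ ≈ (0.486, 0.299, 0.821); φ = arcsin(p_z) ≈ 55.18°, λ = atan2(p_y, p_x) ≈ 31.59°.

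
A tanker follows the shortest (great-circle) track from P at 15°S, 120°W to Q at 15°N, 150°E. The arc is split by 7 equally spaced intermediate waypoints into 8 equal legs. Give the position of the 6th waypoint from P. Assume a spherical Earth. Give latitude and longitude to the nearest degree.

Write both endpoints as unit vectors p₁, p₂ with components (cos φ cos λ, cos φ sin λ, sin φ).
The central angle between the endpoints is δ = arccos(p₁·p₂) ≈ 1.638 rad (93.8°).
Interpolate at f = 6/8 with slerp weights a = sin((1−f)δ)/sin δ ≈ 0.399, b = sin(fδ)/sin δ ≈ 0.944.
p = a·p₁ + b·p₂ ≈ (-0.982, 0.122, 0.141); φ = arcsin(p_z) ≈ 8.11°, λ = atan2(p_y, p_x) ≈ 172.91°.

≈ 8°N, 173°E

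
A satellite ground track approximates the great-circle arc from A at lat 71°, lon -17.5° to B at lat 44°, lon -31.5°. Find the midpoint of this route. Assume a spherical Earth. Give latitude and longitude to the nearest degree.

≈ lat 58°, lon -27°

Write both endpoints as unit vectors p₁, p₂ with components (cos φ cos λ, cos φ sin λ, sin φ).
The central angle between the endpoints is δ = arccos(p₁·p₂) ≈ 0.486 rad (27.9°).
Interpolate at f = 1/2 with slerp weights a = sin((1−f)δ)/sin δ ≈ 0.515, b = sin(fδ)/sin δ ≈ 0.515.
p = a·p₁ + b·p₂ ≈ (0.476, -0.244, 0.845); φ = arcsin(p_z) ≈ 57.67°, λ = atan2(p_y, p_x) ≈ -27.15°.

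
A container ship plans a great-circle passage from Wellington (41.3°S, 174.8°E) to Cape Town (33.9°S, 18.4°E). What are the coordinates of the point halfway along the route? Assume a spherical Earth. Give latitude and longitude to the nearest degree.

Write both endpoints as unit vectors p₁, p₂ with components (cos φ cos λ, cos φ sin λ, sin φ).
The central angle between the endpoints is δ = arccos(p₁·p₂) ≈ 1.776 rad (101.7°).
Interpolate at f = 1/2 with slerp weights a = sin((1−f)δ)/sin δ ≈ 0.792, b = sin(fδ)/sin δ ≈ 0.792.
p = a·p₁ + b·p₂ ≈ (0.031, 0.261, -0.965); φ = arcsin(p_z) ≈ -74.73°, λ = atan2(p_y, p_x) ≈ 83.19°.

≈ 75°S, 83°E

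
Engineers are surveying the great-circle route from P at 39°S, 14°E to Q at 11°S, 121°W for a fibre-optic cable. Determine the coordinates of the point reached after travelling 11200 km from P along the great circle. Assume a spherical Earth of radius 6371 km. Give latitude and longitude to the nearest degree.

≈ 22°S, 112°W

Convert each endpoint to a unit vector on the sphere (x = cos φ cos λ, y = cos φ sin λ, z = sin φ).
The central angle between the endpoints is δ = arccos(p₁·p₂) ≈ 2.004 rad (114.8°). The total great-circle distance is δ·R ≈ 2.004 × 6371 ≈ 12764 km, so the target fraction is f = 11200/12764 ≈ 0.877.
Interpolate at f ≈ 0.877 with slerp weights a = sin((1−f)δ)/sin δ ≈ 0.268, b = sin(fδ)/sin δ ≈ 1.082.
p = a·p₁ + b·p₂ ≈ (-0.345, -0.860, -0.375); φ = arcsin(p_z) ≈ -22.03°, λ = atan2(p_y, p_x) ≈ -111.87°.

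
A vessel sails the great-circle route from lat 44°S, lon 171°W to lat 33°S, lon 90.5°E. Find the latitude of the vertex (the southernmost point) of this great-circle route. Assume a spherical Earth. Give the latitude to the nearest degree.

≈ 51°S

The great circle lies in the plane with unit normal n̂ = (p₁ × p₂)/|p₁ × p₂|.
Here n̂_z ≈ -0.623; the vertex latitude is φ_max = arccos|n̂_z| ≈ 51.4°.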